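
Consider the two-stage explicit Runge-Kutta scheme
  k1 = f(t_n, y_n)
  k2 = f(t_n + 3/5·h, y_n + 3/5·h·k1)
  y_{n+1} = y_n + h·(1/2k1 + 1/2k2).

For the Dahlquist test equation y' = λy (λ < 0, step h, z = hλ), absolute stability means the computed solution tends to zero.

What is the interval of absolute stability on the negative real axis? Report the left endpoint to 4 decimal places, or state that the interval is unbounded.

Set f=λy, z=hλ:
  k1=λy_n ⇒ h·k1=z·y_n;  k2=λ(1+3/5z)y_n ⇒ h·k2=z(1+3/5z)y_n
  y_{n+1}/y_n = 1 + 1/2z + 1/2z(1+3/5z) = 1 + z + 3/10z²
  R(z) = 1 + z + 3/10z².

Boundary: |R(x)|=1, x<0.
x=-0.88: |R|=0.3523
R=1: x+3/10x²=0 ⇒ x=−10/3=-3.3333; min R=1−1/(4·3/10)=0.1667>−1
Confirm numerically:
  x=-3.242: |R|=0.91117 <1
  x=-2.582: |R|=0.41802 <1
  x=-2.359: |R|=0.31046 <1
  x=-1.348: |R|=0.19713 <1
  x=-3.833: |R|=1.57457 >1
  x=-3.578: |R|=1.26263 >1
Interval (-3.3333, 0).

z∈(-3.3333,0).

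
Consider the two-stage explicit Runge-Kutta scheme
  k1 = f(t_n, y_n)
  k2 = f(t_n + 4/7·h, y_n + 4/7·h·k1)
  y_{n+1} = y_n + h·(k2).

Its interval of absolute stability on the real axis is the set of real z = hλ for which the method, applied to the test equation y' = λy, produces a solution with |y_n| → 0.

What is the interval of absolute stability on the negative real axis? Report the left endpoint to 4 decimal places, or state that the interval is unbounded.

(-1.7500, 0).

On y'=λy, z=hλ:
  k1=λy_n ⇒ h·k1=z·y_n;  k2=λ(1+4/7z)y_n ⇒ h·k2=z(1+4/7z)y_n
  y_{n+1}/y_n = 1 + z(1+4/7z) = 1 + z + 4/7z²
  ⇒ R(z) = 1 + z + 4/7z².

Need |R(x)|<1, x<0.
x=-0.43: |R|=0.6757
R=1: x+4/7x²=0 ⇒ x=−7/4=-1.7500; min R=1−1/(4·4/7)=0.5625>−1
Confirm numerically:
  x=-1.662: |R|=0.91643 <1
  x=-1.585: |R|=0.85056 <1
  x=-0.948: |R|=0.56555 <1
  x=-2.178: |R|=1.53268 >1
  x=-1.948: |R|=1.22040 >1
  x=-1.914: |R|=1.17937 >1
Stable set (-1.7500, 0).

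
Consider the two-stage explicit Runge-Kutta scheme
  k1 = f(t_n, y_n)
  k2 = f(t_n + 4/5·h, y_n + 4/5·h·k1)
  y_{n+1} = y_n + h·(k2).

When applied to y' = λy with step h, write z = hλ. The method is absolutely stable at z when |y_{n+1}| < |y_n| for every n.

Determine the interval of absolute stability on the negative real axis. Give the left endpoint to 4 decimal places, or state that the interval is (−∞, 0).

(-1.2500, 0).

Set f=λy, z=hλ:
  k1=λy_n ⇒ h·k1=z·y_n;  k2=λ(1+4/5z)y_n ⇒ h·k2=z(1+4/5z)y_n
  y_{n+1}/y_n = 1 + z(1+4/5z) = 1 + z + 4/5z²
  ⇒ R(z) = 1 + z + 4/5z².

Find x<0 with |R(x)|<1.
x=-0.56: |R|=0.6909
R=1: x+4/5x²=0 ⇒ x=−5/4=-1.2500; min R=1−1/(4·4/5)=0.6875>−1
Confirm numerically:
  x=-1.155: |R|=0.91222 <1
  x=-0.750: |R|=0.70000 <1
  x=-0.632: |R|=0.68754 <1
  x=-1.743: |R|=1.68744 >1
  x=-1.597: |R|=1.44333 >1
Interval (-1.2500, 0).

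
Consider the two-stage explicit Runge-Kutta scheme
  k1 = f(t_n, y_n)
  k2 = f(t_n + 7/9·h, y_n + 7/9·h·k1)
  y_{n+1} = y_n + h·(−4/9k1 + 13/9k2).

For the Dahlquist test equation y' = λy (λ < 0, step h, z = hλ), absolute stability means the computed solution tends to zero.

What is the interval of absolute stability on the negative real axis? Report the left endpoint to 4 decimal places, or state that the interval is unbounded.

z∈(-0.8901,0).

With y'=λy (z=hλ):
  k1=λy_n ⇒ h·k1=z·y_n;  k2=λ(1+7/9z)y_n ⇒ h·k2=z(1+7/9z)y_n
  y_{n+1}/y_n = 1 − 4/9z + 13/9z(1+7/9z) = 1 + z + 91/81z²
  Hence R(z) = 1 + z + 91/81z².

Find x<0 with |R(x)|<1.
x=-1.06: |R|=1.2023
R=1: x+91/81x²=0 ⇒ x=−81/91=-0.8901; min R=1−1/(4·91/81)=0.7775>−1
Confirm numerically:
  x=-0.683: |R|=0.84108 <1
  x=-0.663: |R|=0.83084 <1
  x=-0.564: |R|=0.79337 <1
  x=-1.342: |R|=1.68131 >1
  x=-1.029: |R|=1.16056 >1
Interval (-0.8901, 0).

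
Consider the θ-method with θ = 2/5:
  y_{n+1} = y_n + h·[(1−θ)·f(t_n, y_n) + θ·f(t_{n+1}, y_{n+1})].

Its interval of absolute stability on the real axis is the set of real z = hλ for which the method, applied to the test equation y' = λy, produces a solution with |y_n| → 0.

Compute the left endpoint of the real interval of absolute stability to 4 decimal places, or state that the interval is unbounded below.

With y'=λy (z=hλ):
  y_{n+1} = y_n + z·[3/5·y_n + 2/5·y_{n+1}] ⇒ (1 − 2/5z)y_{n+1} = (1 + 3/5z)y_n
  R(z) = (1 + 3/5z)/(1 − 2/5z).

Boundary: |R(x)|=1, x<0.
x=-0.37: |R|=0.6777
R=−1: 1+3/5x = −1+2/5x ⇒ -1/5x=2 ⇒ x=2/(-1/5)=-10.0000
Confirm numerically:
  x=-7.592: |R|=0.88070 <1
  x=-4.157: |R|=0.56114 <1
  x=-4.061: |R|=0.54740 <1
  x=-10.035: |R|=1.00140 >1
  x=-10.030: |R|=1.00120 >1
So |R|<1 on (-10.0000, 0).

z* = -10.0000.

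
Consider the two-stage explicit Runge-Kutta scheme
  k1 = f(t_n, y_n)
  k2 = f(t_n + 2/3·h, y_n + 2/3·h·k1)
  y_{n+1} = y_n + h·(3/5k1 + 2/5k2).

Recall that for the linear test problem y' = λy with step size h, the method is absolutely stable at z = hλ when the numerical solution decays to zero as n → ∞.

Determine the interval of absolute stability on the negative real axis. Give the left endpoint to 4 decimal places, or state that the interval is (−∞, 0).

z∈(-3.7500,0).

Test eqn y'=λy, z=hλ:
  k1=λy_n ⇒ h·k1=z·y_n;  k2=λ(1+2/3z)y_n ⇒ h·k2=z(1+2/3z)y_n
  y_{n+1}/y_n = 1 + 3/5z + 2/5z(1+2/3z) = 1 + z + 4/15z²
  so R(z) = 1 + z + 4/15z².

Need |R(x)|<1, x<0.
x=-0.59: |R|=0.5028
R=1: x+4/15x²=0 ⇒ x=−15/4=-3.7500; min R=1−1/(4·4/15)=0.0625>−1
Confirm numerically:
  x=-3.255: |R|=0.57034 <1
  x=-2.977: |R|=0.38634 <1
  x=-2.043: |R|=0.07003 <1
  x=-1.546: |R|=0.09136 <1
  x=-4.085: |R|=1.36493 >1
  x=-3.935: |R|=1.19413 >1
  x=-3.845: |R|=1.09741 >1
Interval (-3.7500, 0).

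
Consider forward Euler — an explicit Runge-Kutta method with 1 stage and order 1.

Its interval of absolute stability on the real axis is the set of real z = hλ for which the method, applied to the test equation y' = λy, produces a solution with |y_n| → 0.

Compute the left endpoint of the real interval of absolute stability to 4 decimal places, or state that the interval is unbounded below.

Set f=λy, z=hλ:
  order 1, 1-stage ⇒ R(z)=1+z
  (e.g. R(-1.66)=-0.66000, |R|=0.66000)

Solve |R(x)|<1 on ℝ⁻.
x=-1.66: |R|=0.6600
|R(-1.2)|=0.2000 |R(-0.96)|=0.0400 |R(-0.55)|=0.4500
Bisect:
  x_lo=-2.6673 |R|=1.6673  x_hi=-0.3303 |R|=0.6697
  mid=-1.49878 |R|=0.49878 →hi
  mid=-2.08305 |R|=1.08305 →lo
  mid=-1.79092 |R|=0.79092 →hi
  mid=-1.93698 |R|=0.93698 →hi
  mid=-2.01001 |R|=1.01001 →lo
  mid=-1.97350 |R|=0.97350 →hi
  mid=-1.99175 |R|=0.99175 →hi
  mid=-2.00088 |R|=1.00088 →lo
  mid=-1.99632 |R|=0.99632 →hi
  mid=-1.99860 |R|=0.99860 →hi
  ...
  [-2.00003,-1.99989] ⇒ x*=-2.0000
Interval (-2.0000, 0).

z* = -2.0000.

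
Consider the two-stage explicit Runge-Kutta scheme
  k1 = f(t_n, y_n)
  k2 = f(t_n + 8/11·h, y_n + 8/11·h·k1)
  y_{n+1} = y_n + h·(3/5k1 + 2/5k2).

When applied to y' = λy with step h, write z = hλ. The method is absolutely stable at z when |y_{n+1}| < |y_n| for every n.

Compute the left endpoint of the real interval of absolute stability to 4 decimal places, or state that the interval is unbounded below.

left endpoint -3.4375.

With y'=λy (z=hλ):
  k1=λy_n ⇒ h·k1=z·y_n;  k2=λ(1+8/11z)y_n ⇒ h·k2=z(1+8/11z)y_n
  y_{n+1}/y_n = 1 + 3/5z + 2/5z(1+8/11z) = 1 + z + 16/55z²
  Hence R(z) = 1 + z + 16/55z².

Boundary: |R(x)|=1, x<0.
x=-1.48: |R|=0.1572
R=1: x+16/55x²=0 ⇒ x=−55/16=-3.4375; min R=1−1/(4·16/55)=0.1406>−1
Confirm numerically:
  x=-3.414: |R|=0.97666 <1
  x=-2.770: |R|=0.46212 <1
  x=-1.686: |R|=0.14094 <1
  x=-3.709: |R|=1.29294 >1
  x=-3.544: |R|=1.10980 >1
Stable set (-3.4375, 0).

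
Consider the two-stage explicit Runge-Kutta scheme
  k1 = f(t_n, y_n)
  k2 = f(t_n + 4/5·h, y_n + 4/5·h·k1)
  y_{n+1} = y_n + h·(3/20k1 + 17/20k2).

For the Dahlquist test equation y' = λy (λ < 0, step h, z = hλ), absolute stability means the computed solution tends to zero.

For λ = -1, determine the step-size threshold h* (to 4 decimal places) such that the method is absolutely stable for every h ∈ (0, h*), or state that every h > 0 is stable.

(-1.4706,0); λ=-1 ⇒ h* = (25/17)/1 = 1.4706.

With y'=λy (z=hλ):
  k1=λy_n ⇒ h·k1=z·y_n;  k2=λ(1+4/5z)y_n ⇒ h·k2=z(1+4/5z)y_n
  y_{n+1}/y_n = 1 + 3/20z + 17/20z(1+4/5z) = 1 + z + 17/25z²
  so R(z) = 1 + z + 17/25z².

Need |R(x)|<1, x<0.
x=-0.67: |R|=0.6353
R=1: x+17/25x²=0 ⇒ x=−25/17=-1.4706; min R=1−1/(4·17/25)=0.6324>−1
Confirm numerically:
  x=-1.312: |R|=0.85851 <1
  x=-0.985: |R|=0.67475 <1
  x=-0.920: |R|=0.65555 <1
  x=-0.886: |R|=0.64780 <1
  x=-1.674: |R|=1.23155 >1
  x=-1.578: |R|=1.11526 >1
  x=-1.530: |R|=1.06181 >1
Interval (-1.4706, 0).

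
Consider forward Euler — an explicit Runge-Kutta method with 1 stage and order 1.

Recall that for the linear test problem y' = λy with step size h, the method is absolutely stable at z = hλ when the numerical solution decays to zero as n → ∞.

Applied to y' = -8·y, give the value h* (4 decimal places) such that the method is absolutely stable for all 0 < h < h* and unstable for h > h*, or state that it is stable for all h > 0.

With y'=λy (z=hλ):
  order 1, 1-stage ⇒ R(z)=1+z
  (e.g. R(-1.17)=-0.17000, |R|=0.17000)

Find x<0 with |R(x)|<1.
x=-1.17: |R|=0.1700
|R(-1.48)|=0.4800 |R(-0.62)|=0.3800 |R(-0.59)|=0.4100
Bisect:
  x_lo=-2.7047 |R|=1.7047  x_hi=-0.1045 |R|=0.8955
  mid=-1.40460 |R|=0.40460 →hi
  mid=-2.05467 |R|=1.05467 →lo
  mid=-1.72963 |R|=0.72963 →hi
  mid=-1.89215 |R|=0.89215 →hi
  mid=-1.97341 |R|=0.97341 →hi
  mid=-2.01404 |R|=1.01404 →lo
  mid=-1.99372 |R|=0.99372 →hi
  ...
  [-2.00007,-1.99991] ⇒ x*=-2.0000
Stable set (-2.0000, 0).

(-2.0000,0); λ=-8 ⇒ h* = 0.2500.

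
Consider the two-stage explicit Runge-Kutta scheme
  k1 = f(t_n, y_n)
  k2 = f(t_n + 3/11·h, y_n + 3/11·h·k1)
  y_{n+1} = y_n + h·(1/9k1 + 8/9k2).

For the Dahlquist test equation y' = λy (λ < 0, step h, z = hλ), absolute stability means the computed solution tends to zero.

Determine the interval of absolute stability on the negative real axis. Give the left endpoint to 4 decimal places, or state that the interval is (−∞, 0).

With y'=λy (z=hλ):
  k1=λy_n ⇒ h·k1=z·y_n;  k2=λ(1+3/11z)y_n ⇒ h·k2=z(1+3/11z)y_n
  y_{n+1}/y_n = 1 + 1/9z + 8/9z(1+3/11z) = 1 + z + 8/33z²
  ⇒ R(z) = 1 + z + 8/33z².

Need |R(x)|<1, x<0.
x=-1.1: |R|=0.1933
R=1: x+8/33x²=0 ⇒ x=−33/8=-4.1250; min R=1−1/(4·8/33)=-0.0312>−1
Confirm numerically:
  x=-3.874: |R|=0.76427 <1
  x=-3.533: |R|=0.49296 <1
  x=-3.169: |R|=0.26556 <1
  x=-2.924: |R|=0.14867 <1
  x=-4.658: |R|=1.60187 >1
  x=-4.608: |R|=1.53955 >1
  x=-4.171: |R|=1.04651 >1
Stable set (-4.1250, 0).

(-4.1250, 0).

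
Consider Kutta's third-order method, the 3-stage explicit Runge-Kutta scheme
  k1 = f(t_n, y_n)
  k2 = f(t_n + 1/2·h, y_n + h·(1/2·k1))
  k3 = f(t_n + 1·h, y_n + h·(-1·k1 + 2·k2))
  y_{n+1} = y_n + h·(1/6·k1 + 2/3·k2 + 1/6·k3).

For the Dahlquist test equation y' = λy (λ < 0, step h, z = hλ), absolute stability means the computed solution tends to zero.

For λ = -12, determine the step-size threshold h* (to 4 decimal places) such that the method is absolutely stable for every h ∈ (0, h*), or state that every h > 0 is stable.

(-2.5127,0); λ=-12 ⇒ h* = 0.2094.

With y'=λy (z=hλ):
  order 3, 3-stage ⇒ R(z)=1+z+z^2/2+z^3/6
  (e.g. R(-0.8)=0.43467, |R|=0.43467)

Find x<0 with |R(x)|<1.
x=-0.8: |R|=0.4347
|R(-2.43)|=0.8690 |R(-2.37)|=0.7802 |R(-2.21)|=0.5669
Bisect:
  x_lo=-3.3297 |R|=2.9389  x_hi=-0.1466 |R|=0.8636
  mid=-1.73817 |R|=0.10279 →hi
  mid=-2.53394 |R|=1.03519 →lo
  mid=-2.13605 |R|=0.47906 →hi
  mid=-2.33500 |R|=0.73071 →hi
  mid=-2.43447 |R|=0.87585 →hi
  mid=-2.48420 |R|=0.95368 →hi
  mid=-2.50907 |R|=0.99397 →hi
  mid=-2.52150 |R|=1.01446 →lo
  mid=-2.51529 |R|=1.00418 →lo
  ...
  [-2.51276,-2.51257] ⇒ x*=-2.5127
Interval (-2.5127, 0).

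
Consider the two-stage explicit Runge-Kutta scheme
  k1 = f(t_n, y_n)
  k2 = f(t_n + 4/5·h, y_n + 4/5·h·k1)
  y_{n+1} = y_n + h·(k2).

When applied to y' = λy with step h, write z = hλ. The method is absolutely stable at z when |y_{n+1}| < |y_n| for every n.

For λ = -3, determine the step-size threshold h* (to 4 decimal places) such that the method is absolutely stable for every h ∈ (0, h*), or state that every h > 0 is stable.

On y'=λy, z=hλ:
  k1=λy_n ⇒ h·k1=z·y_n;  k2=λ(1+4/5z)y_n ⇒ h·k2=z(1+4/5z)y_n
  y_{n+1}/y_n = 1 + z(1+4/5z) = 1 + z + 4/5z²
  Hence R(z) = 1 + z + 4/5z².

Boundary: |R(x)|=1, x<0.
x=-1.64: |R|=1.5117
R=1: x+4/5x²=0 ⇒ x=−5/4=-1.2500; min R=1−1/(4·4/5)=0.6875>−1
Confirm numerically:
  x=-1.158: |R|=0.91477 <1
  x=-1.144: |R|=0.90299 <1
  x=-0.770: |R|=0.70432 <1
  x=-1.525: |R|=1.33550 >1
  x=-1.511: |R|=1.31550 >1
Stable set (-1.2500, 0).

(-1.2500,0); λ=-3 ⇒ h* = (5/4)/3 = 0.4167.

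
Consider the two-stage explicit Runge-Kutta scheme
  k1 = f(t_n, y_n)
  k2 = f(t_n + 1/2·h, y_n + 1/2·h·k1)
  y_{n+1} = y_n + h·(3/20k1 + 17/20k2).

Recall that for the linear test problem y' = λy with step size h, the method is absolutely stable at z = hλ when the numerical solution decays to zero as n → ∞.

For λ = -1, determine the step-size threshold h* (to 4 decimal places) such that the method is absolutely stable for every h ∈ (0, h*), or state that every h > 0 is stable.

(-2.3529,0); λ=-1 ⇒ h* = (40/17)/1 = 2.3529.

With y'=λy (z=hλ):
  k1=λy_n ⇒ h·k1=z·y_n;  k2=λ(1+1/2z)y_n ⇒ h·k2=z(1+1/2z)y_n
  y_{n+1}/y_n = 1 + 3/20z + 17/20z(1+1/2z) = 1 + z + 17/40z²
  so R(z) = 1 + z + 17/40z².

Boundary: |R(x)|=1, x<0.
x=-0.67: |R|=0.5208
R=1: x+17/40x²=0 ⇒ x=−40/17=-2.3529; min R=1−1/(4·17/40)=0.4118>−1
Confirm numerically:
  x=-1.751: |R|=0.55205 <1
  x=-1.499: |R|=0.45598 <1
  x=-1.457: |R|=0.44521 <1
  x=-1.310: |R|=0.41934 <1
  x=-2.605: |R|=1.27906 >1
  x=-2.584: |R|=1.25375 >1
Interval (-2.3529, 0).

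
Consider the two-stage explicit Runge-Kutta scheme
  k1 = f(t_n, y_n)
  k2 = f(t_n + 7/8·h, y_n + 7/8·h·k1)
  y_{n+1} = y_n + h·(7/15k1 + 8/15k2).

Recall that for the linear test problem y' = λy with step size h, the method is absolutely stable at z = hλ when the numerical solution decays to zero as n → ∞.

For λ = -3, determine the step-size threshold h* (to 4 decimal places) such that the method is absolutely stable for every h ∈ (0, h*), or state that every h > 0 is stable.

Set f=λy, z=hλ:
  k1=λy_n ⇒ h·k1=z·y_n;  k2=λ(1+7/8z)y_n ⇒ h·k2=z(1+7/8z)y_n
  y_{n+1}/y_n = 1 + 7/15z + 8/15z(1+7/8z) = 1 + z + 7/15z²
  Hence R(z) = 1 + z + 7/15z².

Need |R(x)|<1, x<0.
x=-1.42: |R|=0.5210
R=1: x+7/15x²=0 ⇒ x=−15/7=-2.1429; min R=1−1/(4·7/15)=0.4643>−1
Confirm numerically:
  x=-2.004: |R|=0.87014 <1
  x=-1.821: |R|=0.72649 <1
  x=-1.794: |R|=0.70794 <1
  x=-1.676: |R|=0.63486 <1
  x=-2.547: |R|=1.48036 >1
  x=-2.269: |R|=1.13357 >1
Interval (-2.1429, 0).

(-2.1429,0); λ=-3 ⇒ h* = (15/7)/3 = 0.7143.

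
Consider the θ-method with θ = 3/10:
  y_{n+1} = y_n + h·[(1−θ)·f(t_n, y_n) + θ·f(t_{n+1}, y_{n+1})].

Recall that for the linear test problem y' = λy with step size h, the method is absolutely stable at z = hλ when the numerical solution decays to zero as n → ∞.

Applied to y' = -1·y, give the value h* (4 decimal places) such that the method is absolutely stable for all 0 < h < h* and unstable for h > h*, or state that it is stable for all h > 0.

Test eqn y'=λy, z=hλ:
  y_{n+1} = y_n + z·[7/10·y_n + 3/10·y_{n+1}] ⇒ (1 − 3/10z)y_{n+1} = (1 + 7/10z)y_n
  so R(z) = (1 + 7/10z)/(1 − 3/10z).

Boundary: |R(x)|=1, x<0.
x=-0.35: |R|=0.6833
R=−1: 1+7/10x = −1+3/10x ⇒ -2/5x=2 ⇒ x=2/(-2/5)=-5.0000
Confirm numerically:
  x=-4.725: |R|=0.95450 <1
  x=-2.790: |R|=0.51878 <1
  x=-2.690: |R|=0.48866 <1
  x=-5.342: |R|=1.05256 >1
  x=-5.221: |R|=1.03445 >1
Interval (-5.0000, 0).

(-5.0000,0); λ=-1 ⇒ h* = (5)/1 = 5.0000.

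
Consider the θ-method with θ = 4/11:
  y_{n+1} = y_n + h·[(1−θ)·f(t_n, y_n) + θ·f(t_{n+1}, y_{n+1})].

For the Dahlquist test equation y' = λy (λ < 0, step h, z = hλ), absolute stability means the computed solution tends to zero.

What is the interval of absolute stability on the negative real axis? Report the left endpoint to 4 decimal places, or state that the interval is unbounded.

Set f=λy, z=hλ:
  y_{n+1} = y_n + z·[7/11·y_n + 4/11·y_{n+1}] ⇒ (1 − 4/11z)y_{n+1} = (1 + 7/11z)y_n
  Hence R(z) = (1 + 7/11z)/(1 − 4/11z).

Solve |R(x)|<1 on ℝ⁻.
x=-0.42: |R|=0.6356
R=−1: 1+7/11x = −1+4/11x ⇒ -3/11x=2 ⇒ x=2/(-3/11)=-7.3333
Confirm numerically:
  x=-7.172: |R|=0.98780 <1
  x=-5.076: |R|=0.78367 <1
  x=-4.929: |R|=0.76517 <1
  x=-3.291: |R|=0.49814 <1
  x=-7.730: |R|=1.02839 >1
  x=-7.548: |R|=1.01563 >1
So |R|<1 on (-7.3333, 0).

z∈(-7.3333,0).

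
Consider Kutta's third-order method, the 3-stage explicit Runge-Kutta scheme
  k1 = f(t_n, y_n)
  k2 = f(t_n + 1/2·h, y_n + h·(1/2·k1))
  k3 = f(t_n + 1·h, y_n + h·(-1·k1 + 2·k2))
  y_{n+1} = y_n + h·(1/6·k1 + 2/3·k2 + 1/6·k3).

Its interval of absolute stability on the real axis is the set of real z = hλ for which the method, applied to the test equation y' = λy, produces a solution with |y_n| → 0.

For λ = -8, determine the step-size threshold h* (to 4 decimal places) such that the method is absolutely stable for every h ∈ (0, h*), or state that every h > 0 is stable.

(-2.5127,0); λ=-8 ⇒ h* = 0.3141.

Test eqn y'=λy, z=hλ:
  order 3, 3-stage ⇒ R(z)=1+z+z^2/2+z^3/6
  (e.g. R(-0.57)=0.56158, |R|=0.56158)

Find x<0 with |R(x)|<1.
x=-0.57: |R|=0.5616
|R(-2.46)|=0.9154 |R(-2.1)|=0.4385 |R(-1.48)|=0.0749
Bisect:
  x_lo=-3.1894 |R|=2.5105  x_hi=-0.3510 |R|=0.7034
  mid=-1.77021 |R|=0.12793 →hi
  mid=-2.47981 |R|=0.94666 →hi
  mid=-2.83461 |R|=1.61312 →lo
  mid=-2.65721 |R|=1.25382 →lo
  mid=-2.56851 |R|=1.09407 →lo
  mid=-2.52416 |R|=1.01887 →lo
  mid=-2.50199 |R|=0.98240 →hi
  ...
  [-2.51290,-2.51273] ⇒ x*=-2.5127
So |R|<1 on (-2.5127, 0).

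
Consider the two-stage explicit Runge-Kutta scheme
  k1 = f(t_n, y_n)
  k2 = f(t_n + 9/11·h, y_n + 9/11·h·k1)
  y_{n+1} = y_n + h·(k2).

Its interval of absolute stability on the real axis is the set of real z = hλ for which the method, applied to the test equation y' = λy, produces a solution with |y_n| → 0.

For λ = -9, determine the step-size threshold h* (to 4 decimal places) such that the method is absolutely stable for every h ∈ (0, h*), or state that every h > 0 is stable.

(-1.2222,0); λ=-9 ⇒ h* = (11/9)/9 = 0.1358.

Set f=λy, z=hλ:
  k1=λy_n ⇒ h·k1=z·y_n;  k2=λ(1+9/11z)y_n ⇒ h·k2=z(1+9/11z)y_n
  y_{n+1}/y_n = 1 + z(1+9/11z) = 1 + z + 9/11z²
  R(z) = 1 + z + 9/11z².

Solve |R(x)|<1 on ℝ⁻.
x=-0.41: |R|=0.7275
R=1: x+9/11x²=0 ⇒ x=−11/9=-1.2222; min R=1−1/(4·9/11)=0.6944>−1
Confirm numerically:
  x=-1.146: |R|=0.92853 <1
  x=-1.003: |R|=0.82010 <1
  x=-0.883: |R|=0.75493 <1
  x=-0.633: |R|=0.69484 <1
  x=-1.731: |R|=1.72057 >1
  x=-1.609: |R|=1.50918 >1
  x=-1.377: |R|=1.17438 >1
Interval (-1.2222, 0).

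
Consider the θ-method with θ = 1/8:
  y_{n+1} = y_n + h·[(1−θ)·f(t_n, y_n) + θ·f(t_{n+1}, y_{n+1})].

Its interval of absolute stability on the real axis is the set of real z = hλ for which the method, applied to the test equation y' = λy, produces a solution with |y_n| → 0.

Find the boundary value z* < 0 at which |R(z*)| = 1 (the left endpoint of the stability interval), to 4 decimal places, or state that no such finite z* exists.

Test eqn y'=λy, z=hλ:
  y_{n+1} = y_n + z·[7/8·y_n + 1/8·y_{n+1}] ⇒ (1 − 1/8z)y_{n+1} = (1 + 7/8z)y_n
  Hence R(z) = (1 + 7/8z)/(1 − 1/8z).

Solve |R(x)|<1 on ℝ⁻.
x=-0.97: |R|=0.1349
R=−1: 1+7/8x = −1+1/8x ⇒ -3/4x=2 ⇒ x=2/(-3/4)=-2.6667
Confirm numerically:
  x=-2.069: |R|=0.64386 <1
  x=-1.999: |R|=0.59936 <1
  x=-1.349: |R|=0.15435 <1
  x=-1.165: |R|=0.01691 <1
  x=-3.162: |R|=1.26626 >1
  x=-3.038: |R|=1.20185 >1
  x=-2.792: |R|=1.06968 >1
Interval (-2.6667, 0).

z* = -2.6667.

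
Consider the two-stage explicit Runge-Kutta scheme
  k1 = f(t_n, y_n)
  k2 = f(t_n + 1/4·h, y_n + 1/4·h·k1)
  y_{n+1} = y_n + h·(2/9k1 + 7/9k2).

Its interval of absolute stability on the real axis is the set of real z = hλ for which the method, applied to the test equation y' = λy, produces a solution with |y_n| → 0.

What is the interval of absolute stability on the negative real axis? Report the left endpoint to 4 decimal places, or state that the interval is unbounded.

(-5.1429, 0).

Set f=λy, z=hλ:
  k1=λy_n ⇒ h·k1=z·y_n;  k2=λ(1+1/4z)y_n ⇒ h·k2=z(1+1/4z)y_n
  y_{n+1}/y_n = 1 + 2/9z + 7/9z(1+1/4z) = 1 + z + 7/36z²
  ⇒ R(z) = 1 + z + 7/36z².

Need |R(x)|<1, x<0.
x=-1.05: |R|=0.1644
R=1: x+7/36x²=0 ⇒ x=−36/7=-5.1429; min R=1−1/(4·7/36)=-0.2857>−1
Confirm numerically:
  x=-4.475: |R|=0.41887 <1
  x=-3.032: |R|=0.24447 <1
  x=-2.935: |R|=0.26001 <1
  x=-2.327: |R|=0.27410 <1
  x=-5.600: |R|=1.49778 >1
  x=-5.425: |R|=1.29762 >1
  x=-5.187: |R|=1.04452 >1
Stable set (-5.1429, 0).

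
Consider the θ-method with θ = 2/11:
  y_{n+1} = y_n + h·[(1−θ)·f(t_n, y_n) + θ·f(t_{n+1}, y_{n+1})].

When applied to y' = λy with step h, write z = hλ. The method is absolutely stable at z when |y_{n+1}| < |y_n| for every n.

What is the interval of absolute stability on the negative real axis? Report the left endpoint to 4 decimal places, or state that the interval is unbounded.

On y'=λy, z=hλ:
  y_{n+1} = y_n + z·[9/11·y_n + 2/11·y_{n+1}] ⇒ (1 − 2/11z)y_{n+1} = (1 + 9/11z)y_n
  so R(z) = (1 + 9/11z)/(1 − 2/11z).

Need |R(x)|<1, x<0.
x=-0.49: |R|=0.5501
R=−1: 1+9/11x = −1+2/11x ⇒ -7/11x=2 ⇒ x=2/(-7/11)=-3.1429
Confirm numerically:
  x=-2.680: |R|=0.80196 <1
  x=-2.617: |R|=0.77325 <1
  x=-1.897: |R|=0.41050 <1
  x=-1.508: |R|=0.18350 <1
  x=-3.658: |R|=1.19688 >1
  x=-3.619: |R|=1.18275 >1
  x=-3.481: |R|=1.13178 >1
So |R|<1 on (-3.1429, 0).

z∈(-3.1429,0).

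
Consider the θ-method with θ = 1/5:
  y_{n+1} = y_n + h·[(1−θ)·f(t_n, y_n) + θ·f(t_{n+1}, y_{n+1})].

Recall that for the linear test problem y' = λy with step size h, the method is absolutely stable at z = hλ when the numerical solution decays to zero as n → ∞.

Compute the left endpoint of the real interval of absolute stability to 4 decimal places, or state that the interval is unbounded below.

With y'=λy (z=hλ):
  y_{n+1} = y_n + z·[4/5·y_n + 1/5·y_{n+1}] ⇒ (1 − 1/5z)y_{n+1} = (1 + 4/5z)y_n
  Hence R(z) = (1 + 4/5z)/(1 − 1/5z).

Boundary: |R(x)|=1, x<0.
x=-0.78: |R|=0.3253
R=−1: 1+4/5x = −1+1/5x ⇒ -3/5x=2 ⇒ x=2/(-3/5)=-3.3333
Confirm numerically:
  x=-2.633: |R|=0.72475 <1
  x=-2.409: |R|=0.62573 <1
  x=-2.305: |R|=0.57769 <1
  x=-3.742: |R|=1.14024 >1
  x=-3.655: |R|=1.11150 >1
  x=-3.387: |R|=1.01920 >1
Interval (-3.3333, 0).

left endpoint -3.3333.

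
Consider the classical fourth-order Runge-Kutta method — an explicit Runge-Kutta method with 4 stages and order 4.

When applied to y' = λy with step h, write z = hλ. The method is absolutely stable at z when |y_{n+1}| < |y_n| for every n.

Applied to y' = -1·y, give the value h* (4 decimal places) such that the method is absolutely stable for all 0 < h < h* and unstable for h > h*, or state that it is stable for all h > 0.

On y'=λy, z=hλ:
  order 4, 4-stage ⇒ R(z)=1+z+z^2/2+z^3/6+z^4/24
  (e.g. R(-1.61)=0.27046, |R|=0.27046)

Solve |R(x)|<1 on ℝ⁻.
x=-1.61: |R|=0.2705
|R(-3.09)|=1.5654 |R(-1.59)|=0.2704 |R(-0.68)|=0.5077
Bisect:
  x_lo=-3.5434 |R|=2.8880  x_hi=-0.2974 |R|=0.7428
  mid=-1.92037 |R|=0.30988 →hi
  mid=-2.73187 |R|=0.92240 →hi
  mid=-3.13763 |R|=1.67482 →lo
  mid=-2.93475 |R|=1.24973 →lo
  mid=-2.83331 |R|=1.07484 →lo
  mid=-2.78259 |R|=0.99594 →hi
  mid=-2.80795 |R|=1.03470 →lo
  mid=-2.79527 |R|=1.01515 →lo
  mid=-2.78893 |R|=1.00550 →lo
  ...
  [-2.78537,-2.78517] ⇒ x*=-2.7853
So |R|<1 on (-2.7853, 0).

(-2.7853,0); λ=-1 ⇒ h* = 2.7853.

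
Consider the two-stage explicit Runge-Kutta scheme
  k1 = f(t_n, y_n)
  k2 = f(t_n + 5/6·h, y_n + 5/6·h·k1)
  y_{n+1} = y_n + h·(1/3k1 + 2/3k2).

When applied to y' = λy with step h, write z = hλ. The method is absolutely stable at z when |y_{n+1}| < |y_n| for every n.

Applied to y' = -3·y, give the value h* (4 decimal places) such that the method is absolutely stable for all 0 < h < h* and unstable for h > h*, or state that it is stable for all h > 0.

(-1.8000,0); λ=-3 ⇒ h* = (9/5)/3 = 0.6000.

Test eqn y'=λy, z=hλ:
  k1=λy_n ⇒ h·k1=z·y_n;  k2=λ(1+5/6z)y_n ⇒ h·k2=z(1+5/6z)y_n
  y_{n+1}/y_n = 1 + 1/3z + 2/3z(1+5/6z) = 1 + z + 5/9z²
  so R(z) = 1 + z + 5/9z².

Solve |R(x)|<1 on ℝ⁻.
x=-0.4: |R|=0.6889
R=1: x+5/9x²=0 ⇒ x=−9/5=-1.8000; min R=1−1/(4·5/9)=0.5500>−1
Confirm numerically:
  x=-1.654: |R|=0.86584 <1
  x=-1.477: |R|=0.73496 <1
  x=-1.315: |R|=0.64568 <1
  x=-1.103: |R|=0.57289 <1
  x=-1.964: |R|=1.17894 >1
  x=-1.859: |R|=1.06093 >1
Interval (-1.8000, 0).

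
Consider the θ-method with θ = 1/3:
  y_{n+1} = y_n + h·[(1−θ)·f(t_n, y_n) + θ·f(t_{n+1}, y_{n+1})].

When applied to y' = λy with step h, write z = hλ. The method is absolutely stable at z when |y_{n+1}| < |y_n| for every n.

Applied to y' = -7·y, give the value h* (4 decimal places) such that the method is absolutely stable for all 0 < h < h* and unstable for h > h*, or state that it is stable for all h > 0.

(-6.0000,0); λ=-7 ⇒ h* = (6)/7 = 0.8571.

On y'=λy, z=hλ:
  y_{n+1} = y_n + z·[2/3·y_n + 1/3·y_{n+1}] ⇒ (1 − 1/3z)y_{n+1} = (1 + 2/3z)y_n
  so R(z) = (1 + 2/3z)/(1 − 1/3z).

Solve |R(x)|<1 on ℝ⁻.
x=-0.59: |R|=0.5070
R=−1: 1+2/3x = −1+1/3x ⇒ -1/3x=2 ⇒ x=2/(-1/3)=-6.0000
Confirm numerically:
  x=-4.995: |R|=0.87430 <1
  x=-3.602: |R|=0.63678 <1
  x=-2.796: |R|=0.44720 <1
  x=-6.536: |R|=1.05621 >1
  x=-6.113: |R|=1.01240 >1
So |R|<1 on (-6.0000, 0).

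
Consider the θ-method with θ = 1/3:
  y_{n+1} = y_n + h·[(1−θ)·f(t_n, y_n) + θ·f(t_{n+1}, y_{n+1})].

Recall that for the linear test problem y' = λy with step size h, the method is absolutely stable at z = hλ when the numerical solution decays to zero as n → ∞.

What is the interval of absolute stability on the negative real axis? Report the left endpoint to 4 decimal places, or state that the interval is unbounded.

(-6.0000, 0).

With y'=λy (z=hλ):
  y_{n+1} = y_n + z·[2/3·y_n + 1/3·y_{n+1}] ⇒ (1 − 1/3z)y_{n+1} = (1 + 2/3z)y_n
  Hence R(z) = (1 + 2/3z)/(1 − 1/3z).

Need |R(x)|<1, x<0.
x=-0.75: |R|=0.4000
R=−1: 1+2/3x = −1+1/3x ⇒ -1/3x=2 ⇒ x=2/(-1/3)=-6.0000
Confirm numerically:
  x=-5.593: |R|=0.95264 <1
  x=-5.375: |R|=0.92537 <1
  x=-5.018: |R|=0.87753 <1
  x=-2.445: |R|=0.34711 <1
  x=-6.246: |R|=1.02661 >1
  x=-6.072: |R|=1.00794 >1
  x=-6.045: |R|=1.00498 >1
So |R|<1 on (-6.0000, 0).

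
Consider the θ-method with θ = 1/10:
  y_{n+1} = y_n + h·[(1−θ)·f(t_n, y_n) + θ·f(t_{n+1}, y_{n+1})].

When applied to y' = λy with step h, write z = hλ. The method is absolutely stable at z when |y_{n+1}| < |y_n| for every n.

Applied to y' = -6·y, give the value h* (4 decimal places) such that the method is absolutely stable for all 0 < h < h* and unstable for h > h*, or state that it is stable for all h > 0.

(-2.5000,0); λ=-6 ⇒ h* = (5/2)/6 = 0.4167.

On y'=λy, z=hλ:
  y_{n+1} = y_n + z·[9/10·y_n + 1/10·y_{n+1}] ⇒ (1 − 1/10z)y_{n+1} = (1 + 9/10z)y_n
  R(z) = (1 + 9/10z)/(1 − 1/10z).

Boundary: |R(x)|=1, x<0.
x=-1.03: |R|=0.0662
R=−1: 1+9/10x = −1+1/10x ⇒ -4/5x=2 ⇒ x=2/(-4/5)=-2.5000
Confirm numerically:
  x=-2.000: |R|=0.66667 <1
  x=-1.917: |R|=0.60863 <1
  x=-1.419: |R|=0.24267 <1
  x=-1.002: |R|=0.08926 <1
  x=-3.064: |R|=1.34538 >1
  x=-2.593: |R|=1.05908 >1
Interval (-2.5000, 0).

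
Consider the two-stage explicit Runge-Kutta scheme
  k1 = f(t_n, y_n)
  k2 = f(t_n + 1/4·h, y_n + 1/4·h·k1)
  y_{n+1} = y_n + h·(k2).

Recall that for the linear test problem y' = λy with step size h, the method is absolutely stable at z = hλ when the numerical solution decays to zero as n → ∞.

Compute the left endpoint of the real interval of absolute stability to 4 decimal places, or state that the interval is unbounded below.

z* = -4.0000.

On y'=λy, z=hλ:
  k1=λy_n ⇒ h·k1=z·y_n;  k2=λ(1+1/4z)y_n ⇒ h·k2=z(1+1/4z)y_n
  y_{n+1}/y_n = 1 + z(1+1/4z) = 1 + z + 1/4z²
  so R(z) = 1 + z + 1/4z².

Find x<0 with |R(x)|<1.
x=-1.72: |R|=0.0196
R=1: x+1/4x²=0 ⇒ x=−4=-4.0000; min R=1−1/(4·1/4)=0.0000>−1
Confirm numerically:
  x=-3.884: |R|=0.88736 <1
  x=-2.237: |R|=0.01404 <1
  x=-1.931: |R|=0.00119 <1
  x=-4.360: |R|=1.39240 >1
  x=-4.258: |R|=1.27464 >1
Interval (-4.0000, 0).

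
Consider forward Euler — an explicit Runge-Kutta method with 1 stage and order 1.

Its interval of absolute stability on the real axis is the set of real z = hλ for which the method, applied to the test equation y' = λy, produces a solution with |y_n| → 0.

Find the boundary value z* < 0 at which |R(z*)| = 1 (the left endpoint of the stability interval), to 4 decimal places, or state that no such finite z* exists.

z* = -2.0000.

Set f=λy, z=hλ:
  order 1, 1-stage ⇒ R(z)=1+z
  (e.g. R(-0.81)=0.19000, |R|=0.19000)

Boundary: |R(x)|=1, x<0.
x=-0.81: |R|=0.1900
|R(-1.87)|=0.8700 |R(-1.65)|=0.6500 |R(-1.35)|=0.3500
Bisect:
  x_lo=-2.8674 |R|=1.8674  x_hi=-0.1763 |R|=0.8237
  mid=-1.52186 |R|=0.52186 →hi
  mid=-2.19462 |R|=1.19462 →lo
  mid=-1.85824 |R|=0.85824 →hi
  mid=-2.02643 |R|=1.02643 →lo
  mid=-1.94234 |R|=0.94234 →hi
  mid=-1.98438 |R|=0.98438 →hi
  mid=-2.00541 |R|=1.00541 →lo
  ...
  [-2.00015,-1.99999] ⇒ x*=-2.0000
So |R|<1 on (-2.0000, 0).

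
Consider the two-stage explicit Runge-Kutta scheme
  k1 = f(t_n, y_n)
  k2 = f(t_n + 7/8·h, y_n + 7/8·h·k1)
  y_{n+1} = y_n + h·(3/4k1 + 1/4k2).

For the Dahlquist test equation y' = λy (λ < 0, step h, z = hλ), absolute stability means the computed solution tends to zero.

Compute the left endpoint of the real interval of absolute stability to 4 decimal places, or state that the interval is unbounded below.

z* = -4.5714.

Test eqn y'=λy, z=hλ:
  k1=λy_n ⇒ h·k1=z·y_n;  k2=λ(1+7/8z)y_n ⇒ h·k2=z(1+7/8z)y_n
  y_{n+1}/y_n = 1 + 3/4z + 1/4z(1+7/8z) = 1 + z + 7/32z²
  R(z) = 1 + z + 7/32z².

Find x<0 with |R(x)|<1.
x=-0.39: |R|=0.6433
R=1: x+7/32x²=0 ⇒ x=−32/7=-4.5714; min R=1−1/(4·7/32)=-0.1429>−1
Confirm numerically:
  x=-3.462: |R|=0.15982 <1
  x=-3.171: |R|=0.02858 <1
  x=-2.761: |R|=0.09344 <1
  x=-2.648: |R|=0.11415 <1
  x=-5.109: |R|=1.60079 >1
  x=-5.091: |R|=1.57862 >1
  x=-5.062: |R|=1.54322 >1
Stable set (-4.5714, 0).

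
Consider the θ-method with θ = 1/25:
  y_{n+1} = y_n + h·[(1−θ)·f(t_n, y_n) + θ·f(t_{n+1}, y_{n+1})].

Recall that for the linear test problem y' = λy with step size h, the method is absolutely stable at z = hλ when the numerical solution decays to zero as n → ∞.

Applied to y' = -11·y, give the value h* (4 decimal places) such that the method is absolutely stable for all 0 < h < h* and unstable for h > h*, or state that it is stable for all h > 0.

With y'=λy (z=hλ):
  y_{n+1} = y_n + z·[24/25·y_n + 1/25·y_{n+1}] ⇒ (1 − 1/25z)y_{n+1} = (1 + 24/25z)y_n
  ⇒ R(z) = (1 + 24/25z)/(1 − 1/25z).

Find x<0 with |R(x)|<1.
x=-1.34: |R|=0.2718
R=−1: 1+24/25x = −1+1/25x ⇒ -23/25x=2 ⇒ x=2/(-23/25)=-2.1739
Confirm numerically:
  x=-1.991: |R|=0.84413 <1
  x=-1.662: |R|=0.55840 <1
  x=-0.963: |R|=0.07272 <1
  x=-2.647: |R|=1.39357 >1
  x=-2.354: |R|=1.15142 >1
  x=-2.242: |R|=1.05748 >1
Stable set (-2.1739, 0).

(-2.1739,0); λ=-11 ⇒ h* = (50/23)/11 = 0.1976.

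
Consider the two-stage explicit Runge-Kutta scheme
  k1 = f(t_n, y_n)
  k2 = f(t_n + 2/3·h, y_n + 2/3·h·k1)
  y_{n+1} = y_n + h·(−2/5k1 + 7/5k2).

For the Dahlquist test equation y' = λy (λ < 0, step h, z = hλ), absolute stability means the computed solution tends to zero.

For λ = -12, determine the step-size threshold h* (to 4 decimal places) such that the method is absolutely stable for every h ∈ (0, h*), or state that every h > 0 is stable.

(-1.0714,0); λ=-12 ⇒ h* = (15/14)/12 = 0.0893.

Set f=λy, z=hλ:
  k1=λy_n ⇒ h·k1=z·y_n;  k2=λ(1+2/3z)y_n ⇒ h·k2=z(1+2/3z)y_n
  y_{n+1}/y_n = 1 − 2/5z + 7/5z(1+2/3z) = 1 + z + 14/15z²
  Hence R(z) = 1 + z + 14/15z².

Find x<0 with |R(x)|<1.
x=-1.69: |R|=1.9757
R=1: x+14/15x²=0 ⇒ x=−15/14=-1.0714; min R=1−1/(4·14/15)=0.7321>−1
Confirm numerically:
  x=-0.891: |R|=0.84996 <1
  x=-0.846: |R|=0.82200 <1
  x=-0.527: |R|=0.73221 <1
  x=-1.455: |R|=1.52089 >1
  x=-1.180: |R|=1.11957 >1
  x=-1.161: |R|=1.09706 >1
Interval (-1.0714, 0).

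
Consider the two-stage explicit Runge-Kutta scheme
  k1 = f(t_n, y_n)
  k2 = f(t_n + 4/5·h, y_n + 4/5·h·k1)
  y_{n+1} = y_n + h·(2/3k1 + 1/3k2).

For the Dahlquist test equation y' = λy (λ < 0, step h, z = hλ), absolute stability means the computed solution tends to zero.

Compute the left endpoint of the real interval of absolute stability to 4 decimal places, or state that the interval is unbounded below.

Test eqn y'=λy, z=hλ:
  k1=λy_n ⇒ h·k1=z·y_n;  k2=λ(1+4/5z)y_n ⇒ h·k2=z(1+4/5z)y_n
  y_{n+1}/y_n = 1 + 2/3z + 1/3z(1+4/5z) = 1 + z + 4/15z²
  Hence R(z) = 1 + z + 4/15z².

Find x<0 with |R(x)|<1.
x=-1.17: |R|=0.1950
R=1: x+4/15x²=0 ⇒ x=−15/4=-3.7500; min R=1−1/(4·4/15)=0.0625>−1
Confirm numerically:
  x=-3.202: |R|=0.53208 <1
  x=-2.405: |R|=0.13741 <1
  x=-1.577: |R|=0.08618 <1
  x=-1.531: |R|=0.09406 <1
  x=-4.189: |R|=1.49039 >1
  x=-4.091: |R|=1.37201 >1
  x=-3.799: |R|=1.04964 >1
Stable set (-3.7500, 0).

left endpoint -3.7500.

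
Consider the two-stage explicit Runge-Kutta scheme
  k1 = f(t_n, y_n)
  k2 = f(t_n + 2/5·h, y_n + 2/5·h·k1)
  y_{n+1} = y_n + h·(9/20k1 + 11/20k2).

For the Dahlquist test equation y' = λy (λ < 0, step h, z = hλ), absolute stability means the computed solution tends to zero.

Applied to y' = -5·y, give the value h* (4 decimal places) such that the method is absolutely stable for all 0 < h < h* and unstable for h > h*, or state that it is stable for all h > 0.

Test eqn y'=λy, z=hλ:
  k1=λy_n ⇒ h·k1=z·y_n;  k2=λ(1+2/5z)y_n ⇒ h·k2=z(1+2/5z)y_n
  y_{n+1}/y_n = 1 + 9/20z + 11/20z(1+2/5z) = 1 + z + 11/50z²
  R(z) = 1 + z + 11/50z².

Find x<0 with |R(x)|<1.
x=-0.52: |R|=0.5395
R=1: x+11/50x²=0 ⇒ x=−50/11=-4.5455; min R=1−1/(4·11/50)=-0.1364>−1
Confirm numerically:
  x=-3.567: |R|=0.23217 <1
  x=-3.273: |R|=0.08376 <1
  x=-3.185: |R|=0.04673 <1
  x=-2.851: |R|=0.06280 <1
  x=-5.134: |R|=1.66475 >1
  x=-5.071: |R|=1.58631 >1
Stable set (-4.5455, 0).

(-4.5455,0); λ=-5 ⇒ h* = (50/11)/5 = 0.9091.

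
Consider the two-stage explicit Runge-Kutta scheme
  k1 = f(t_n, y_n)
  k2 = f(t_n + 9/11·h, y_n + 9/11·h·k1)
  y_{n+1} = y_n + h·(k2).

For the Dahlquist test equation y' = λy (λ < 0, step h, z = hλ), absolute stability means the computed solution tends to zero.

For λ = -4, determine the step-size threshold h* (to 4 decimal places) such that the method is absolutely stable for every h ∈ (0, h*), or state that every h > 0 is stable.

Test eqn y'=λy, z=hλ:
  k1=λy_n ⇒ h·k1=z·y_n;  k2=λ(1+9/11z)y_n ⇒ h·k2=z(1+9/11z)y_n
  y_{n+1}/y_n = 1 + z(1+9/11z) = 1 + z + 9/11z²
  ⇒ R(z) = 1 + z + 9/11z².

Boundary: |R(x)|=1, x<0.
x=-1.27: |R|=1.0496
R=1: x+9/11x²=0 ⇒ x=−11/9=-1.2222; min R=1−1/(4·9/11)=0.6944>−1
Confirm numerically:
  x=-1.186: |R|=0.96485 <1
  x=-1.095: |R|=0.88602 <1
  x=-0.644: |R|=0.69533 <1
  x=-0.492: |R|=0.70605 <1
  x=-1.670: |R|=1.61183 >1
  x=-1.373: |R|=1.16938 >1
  x=-1.288: |R|=1.06932 >1
So |R|<1 on (-1.2222, 0).

(-1.2222,0); λ=-4 ⇒ h* = (11/9)/4 = 0.3056.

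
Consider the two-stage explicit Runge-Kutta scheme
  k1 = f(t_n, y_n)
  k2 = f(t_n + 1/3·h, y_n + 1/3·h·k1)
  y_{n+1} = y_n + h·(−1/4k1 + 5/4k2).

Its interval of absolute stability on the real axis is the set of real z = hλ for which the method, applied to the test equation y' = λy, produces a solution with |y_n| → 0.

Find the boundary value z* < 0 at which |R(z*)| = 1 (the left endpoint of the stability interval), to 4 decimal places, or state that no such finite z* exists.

With y'=λy (z=hλ):
  k1=λy_n ⇒ h·k1=z·y_n;  k2=λ(1+1/3z)y_n ⇒ h·k2=z(1+1/3z)y_n
  y_{n+1}/y_n = 1 − 1/4z + 5/4z(1+1/3z) = 1 + z + 5/12z²
  Hence R(z) = 1 + z + 5/12z².

Find x<0 with |R(x)|<1.
x=-1.37: |R|=0.4120
R=1: x+5/12x²=0 ⇒ x=−12/5=-2.4000; min R=1−1/(4·5/12)=0.4000>−1
Confirm numerically:
  x=-2.342: |R|=0.94340 <1
  x=-1.566: |R|=0.45582 <1
  x=-1.282: |R|=0.40280 <1
  x=-2.786: |R|=1.44808 >1
  x=-2.674: |R|=1.30528 >1
  x=-2.634: |R|=1.25681 >1
Stable set (-2.4000, 0).

left endpoint -2.4000.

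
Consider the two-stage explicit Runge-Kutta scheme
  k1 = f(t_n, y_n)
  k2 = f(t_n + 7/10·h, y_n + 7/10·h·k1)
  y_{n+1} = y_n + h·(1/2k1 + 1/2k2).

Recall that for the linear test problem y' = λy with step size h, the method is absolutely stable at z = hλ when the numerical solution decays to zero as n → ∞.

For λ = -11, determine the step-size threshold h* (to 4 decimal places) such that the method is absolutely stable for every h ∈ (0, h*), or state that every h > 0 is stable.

Test eqn y'=λy, z=hλ:
  k1=λy_n ⇒ h·k1=z·y_n;  k2=λ(1+7/10z)y_n ⇒ h·k2=z(1+7/10z)y_n
  y_{n+1}/y_n = 1 + 1/2z + 1/2z(1+7/10z) = 1 + z + 7/20z²
  R(z) = 1 + z + 7/20z².

Need |R(x)|<1, x<0.
x=-0.52: |R|=0.5746
R=1: x+7/20x²=0 ⇒ x=−20/7=-2.8571; min R=1−1/(4·7/20)=0.2857>−1
Confirm numerically:
  x=-1.737: |R|=0.31901 <1
  x=-1.701: |R|=0.31169 <1
  x=-1.565: |R|=0.29223 <1
  x=-1.350: |R|=0.28787 <1
  x=-3.385: |R|=1.62538 >1
  x=-3.205: |R|=1.39021 >1
Stable set (-2.8571, 0).

(-2.8571,0); λ=-11 ⇒ h* = (20/7)/11 = 0.2597.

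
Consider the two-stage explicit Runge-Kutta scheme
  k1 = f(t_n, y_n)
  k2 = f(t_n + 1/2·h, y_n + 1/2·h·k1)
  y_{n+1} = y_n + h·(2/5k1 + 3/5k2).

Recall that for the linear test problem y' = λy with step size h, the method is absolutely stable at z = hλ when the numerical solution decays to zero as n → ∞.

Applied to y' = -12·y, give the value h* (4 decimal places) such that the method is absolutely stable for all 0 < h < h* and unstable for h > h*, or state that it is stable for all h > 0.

(-3.3333,0); λ=-12 ⇒ h* = (10/3)/12 = 0.2778.

On y'=λy, z=hλ:
  k1=λy_n ⇒ h·k1=z·y_n;  k2=λ(1+1/2z)y_n ⇒ h·k2=z(1+1/2z)y_n
  y_{n+1}/y_n = 1 + 2/5z + 3/5z(1+1/2z) = 1 + z + 3/10z²
  Hence R(z) = 1 + z + 3/10z².

Need |R(x)|<1, x<0.
x=-0.56: |R|=0.5341
R=1: x+3/10x²=0 ⇒ x=−10/3=-3.3333; min R=1−1/(4·3/10)=0.1667>−1
Confirm numerically:
  x=-2.726: |R|=0.50332 <1
  x=-1.844: |R|=0.17610 <1
  x=-1.337: |R|=0.19927 <1
  x=-3.783: |R|=1.51033 >1
  x=-3.526: |R|=1.20380 >1
  x=-3.488: |R|=1.16184 >1
So |R|<1 on (-3.3333, 0).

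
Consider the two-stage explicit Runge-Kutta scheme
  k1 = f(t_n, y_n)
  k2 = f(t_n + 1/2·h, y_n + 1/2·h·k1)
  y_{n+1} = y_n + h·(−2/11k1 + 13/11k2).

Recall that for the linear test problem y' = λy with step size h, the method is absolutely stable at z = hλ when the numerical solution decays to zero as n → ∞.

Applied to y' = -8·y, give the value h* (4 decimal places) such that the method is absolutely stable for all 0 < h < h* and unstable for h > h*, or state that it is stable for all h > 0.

Test eqn y'=λy, z=hλ:
  k1=λy_n ⇒ h·k1=z·y_n;  k2=λ(1+1/2z)y_n ⇒ h·k2=z(1+1/2z)y_n
  y_{n+1}/y_n = 1 − 2/11z + 13/11z(1+1/2z) = 1 + z + 13/22z²
  R(z) = 1 + z + 13/22z².

Need |R(x)|<1, x<0.
x=-1.53: |R|=0.8533
R=1: x+13/22x²=0 ⇒ x=−22/13=-1.6923; min R=1−1/(4·13/22)=0.5769>−1
Confirm numerically:
  x=-1.147: |R|=0.63041 <1
  x=-0.838: |R|=0.57696 <1
  x=-0.742: |R|=0.58333 <1
  x=-2.100: |R|=1.50591 >1
  x=-1.792: |R|=1.10557 >1
  x=-1.719: |R|=1.02711 >1
Interval (-1.6923, 0).

(-1.6923,0); λ=-8 ⇒ h* = (22/13)/8 = 0.2115.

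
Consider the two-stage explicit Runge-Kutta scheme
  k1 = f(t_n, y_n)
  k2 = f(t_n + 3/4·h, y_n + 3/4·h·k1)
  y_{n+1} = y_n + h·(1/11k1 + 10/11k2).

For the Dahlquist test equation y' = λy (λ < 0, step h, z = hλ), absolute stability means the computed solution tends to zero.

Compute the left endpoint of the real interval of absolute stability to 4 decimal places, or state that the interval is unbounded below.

left endpoint -1.4667.

With y'=λy (z=hλ):
  k1=λy_n ⇒ h·k1=z·y_n;  k2=λ(1+3/4z)y_n ⇒ h·k2=z(1+3/4z)y_n
  y_{n+1}/y_n = 1 + 1/11z + 10/11z(1+3/4z) = 1 + z + 15/22z²
  R(z) = 1 + z + 15/22z².

Solve |R(x)|<1 on ℝ⁻.
x=-0.83: |R|=0.6397
R=1: x+15/22x²=0 ⇒ x=−22/15=-1.4667; min R=1−1/(4·15/22)=0.6333>−1
Confirm numerically:
  x=-1.444: |R|=0.97768 <1
  x=-1.165: |R|=0.76038 <1
  x=-0.817: |R|=0.63811 <1
  x=-0.815: |R|=0.63788 <1
  x=-1.742: |R|=1.32702 >1
  x=-1.581: |R|=1.12325 >1
Interval (-1.4667, 0).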